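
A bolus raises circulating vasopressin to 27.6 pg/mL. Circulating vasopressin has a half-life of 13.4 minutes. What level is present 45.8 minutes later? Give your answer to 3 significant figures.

2.58 pg/mL

Number of half-lives: n = 45.8/13.4 ≈ 3.4179.
Remaining = 27.6 × (1/2)^3.4179 = 27.6 × 0.093563 ≈ 2.5824 pg/mL.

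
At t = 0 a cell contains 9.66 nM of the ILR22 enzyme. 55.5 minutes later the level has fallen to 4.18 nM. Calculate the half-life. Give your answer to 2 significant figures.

A/A₀ = 4.18/9.66 ≈ 0.43271.
n = log₂(2.311) ≈ 1.2085 half-lives elapsed in 55.5 minutes.
t½ = 55.5/1.2085 ≈ 45.924 minutes.

46 minutes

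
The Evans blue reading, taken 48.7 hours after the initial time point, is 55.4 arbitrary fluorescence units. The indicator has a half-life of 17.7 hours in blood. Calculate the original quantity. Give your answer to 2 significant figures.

370 arbitrary fluorescence units

Number of half-lives elapsed: n = 48.7/17.7 ≈ 2.7514.
A₀ = A × 2^n = 55.4 × 2^2.7514 = 55.4 × 6.7338 ≈ 373.05 arbitrary fluorescence units.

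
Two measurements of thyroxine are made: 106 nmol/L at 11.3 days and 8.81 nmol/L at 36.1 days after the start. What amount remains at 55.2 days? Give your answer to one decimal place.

Over Δt = 36.1 − 11.3 = 24.8 days, the level fell by a factor of 106/8.81 ≈ 12.032.
n = log₂(12.032) ≈ 3.5888 half-lives, so t½ = 24.8/3.5888 ≈ 6.9104 days.
From t = 36.1 to t = 55.2: 8.81 × (1/2)^((55.2−36.1)/6.9104) ≈ 1.297 nmol/L.

1.3 nmol/L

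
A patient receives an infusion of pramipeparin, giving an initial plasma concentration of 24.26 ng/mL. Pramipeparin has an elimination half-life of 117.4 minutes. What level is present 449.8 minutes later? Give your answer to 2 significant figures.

Number of half-lives: n = 449.8/117.4 ≈ 3.8313.
Remaining = 24.26 × (1/2)^3.8313 = 24.26 × 0.070251 ≈ 1.7043 ng/mL.

1.7 ng/mL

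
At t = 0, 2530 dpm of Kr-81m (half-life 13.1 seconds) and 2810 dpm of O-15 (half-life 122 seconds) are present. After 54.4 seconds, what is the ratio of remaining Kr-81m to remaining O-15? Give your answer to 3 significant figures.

0.0690

Kr-81m: 2530 × (1/2)^(54.4/13.1) = 2530 × (1/2)^4.1527 ≈ 142.25 dpm.
O-15: 2810 × (1/2)^(54.4/122) = 2810 × (1/2)^0.4459 ≈ 2062.9 dpm.
Ratio ≈ 142.25 / 2062.9 ≈ 0.068955.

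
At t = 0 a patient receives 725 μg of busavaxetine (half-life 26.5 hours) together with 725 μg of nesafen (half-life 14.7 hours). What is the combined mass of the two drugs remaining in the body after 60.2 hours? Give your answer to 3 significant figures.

busavaxetine: 725 × (1/2)^(60.2/26.5) = 725 × (1/2)^2.2717 ≈ 150.14 μg.
nesafen: 725 × (1/2)^(60.2/14.7) = 725 × (1/2)^4.0952 ≈ 42.418 μg.
Total = 150.14 + 42.418 ≈ 192.56 μg.

193 μg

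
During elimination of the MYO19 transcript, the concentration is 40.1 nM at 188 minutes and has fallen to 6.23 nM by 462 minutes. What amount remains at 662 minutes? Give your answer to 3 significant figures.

1.60 nM

Over Δt = 462 − 188 = 274 minutes, the level fell by a factor of 40.1/6.23 ≈ 6.4366.
n = log₂(6.4366) ≈ 2.6863 half-lives, so t½ = 274/2.6863 ≈ 102 minutes.
From t = 462 to t = 662: 6.23 × (1/2)^((662−462)/102) ≈ 1.6004 nM.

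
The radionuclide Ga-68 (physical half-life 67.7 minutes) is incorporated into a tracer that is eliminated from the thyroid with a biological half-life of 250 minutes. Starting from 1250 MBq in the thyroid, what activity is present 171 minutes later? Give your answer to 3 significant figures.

1/t_eff = 1/t_phys + 1/t_biol = 1/67.7 + 1/250 = 0.018771 per minute.
t_eff = 67.7 × 250 / (67.7 + 250) ≈ 53.274 minutes.
Remaining = 1250 × (1/2)^(171/53.274) = 1250 × (1/2)^3.2098 ≈ 135.1 MBq.

135 MBq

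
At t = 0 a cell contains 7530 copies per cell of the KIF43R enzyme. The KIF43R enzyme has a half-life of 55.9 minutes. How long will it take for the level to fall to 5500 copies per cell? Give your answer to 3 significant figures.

Fraction remaining = 5500/7530 ≈ 0.73041.
n = log₂(7530/5500) = ln(1.3691)/ln 2 ≈ 0.45322 half-lives.
t = n × t½ = 0.45322 × 55.9 ≈ 25.335 minutes.

25.3 minutes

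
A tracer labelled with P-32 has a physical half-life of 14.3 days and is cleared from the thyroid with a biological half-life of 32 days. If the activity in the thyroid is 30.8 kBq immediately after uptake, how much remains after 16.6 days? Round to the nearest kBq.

1/t_eff = 1/t_phys + 1/t_biol = 1/14.3 + 1/32 = 0.10118 per day.
t_eff = 14.3 × 32 / (14.3 + 32) ≈ 9.8834 days.
Remaining = 30.8 × (1/2)^(16.6/9.8834) = 30.8 × (1/2)^1.6796 ≈ 9.6149 kBq.

10 kBq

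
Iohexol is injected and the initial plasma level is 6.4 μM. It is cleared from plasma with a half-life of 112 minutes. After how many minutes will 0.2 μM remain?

560 minutes

0.2/6.4 = 1/32, so 5 half-lives have elapsed.
t = 5 × 112 = 560 minutes.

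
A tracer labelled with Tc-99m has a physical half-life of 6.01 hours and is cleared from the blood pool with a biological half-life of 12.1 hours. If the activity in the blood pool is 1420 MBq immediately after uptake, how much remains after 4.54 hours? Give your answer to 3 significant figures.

1/t_eff = 1/t_phys + 1/t_biol = 1/6.01 + 1/12.1 = 0.24903 per hour.
t_eff = 6.01 × 12.1 / (6.01 + 12.1) ≈ 4.0155 hours.
Remaining = 1420 × (1/2)^(4.54/4.0155) = 1420 × (1/2)^1.1306 ≈ 648.54 MBq.

649 MBq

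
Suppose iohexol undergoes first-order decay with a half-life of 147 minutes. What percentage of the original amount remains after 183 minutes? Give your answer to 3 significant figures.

n = 183/147 ≈ 1.2449 half-lives.
Fraction remaining = (1/2)^1.2449 ≈ 0.42194, i.e. 42.194%.

42.2%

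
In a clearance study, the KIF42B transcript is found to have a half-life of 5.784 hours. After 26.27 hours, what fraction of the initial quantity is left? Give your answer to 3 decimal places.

0.043

n = 26.27/5.784 ≈ 4.5418 half-lives.
Fraction remaining = (1/2)^4.5418 ≈ 0.042931.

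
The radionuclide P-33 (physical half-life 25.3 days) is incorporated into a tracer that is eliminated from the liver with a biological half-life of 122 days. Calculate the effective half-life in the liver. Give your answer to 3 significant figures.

21.0 days

1/t_eff = 1/t_phys + 1/t_biol = 1/25.3 + 1/122 = 0.047722 per day.
t_eff = 25.3 × 122 / (25.3 + 122) ≈ 20.955 days.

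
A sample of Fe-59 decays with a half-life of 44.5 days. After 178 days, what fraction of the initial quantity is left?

n = 178/44.5 ≈ 4 half-lives.
Fraction remaining = (1/2)^4 ≈ 0.0625.

0.0625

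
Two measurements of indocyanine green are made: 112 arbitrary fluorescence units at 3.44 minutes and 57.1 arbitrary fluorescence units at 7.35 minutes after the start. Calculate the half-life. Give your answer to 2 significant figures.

4.0 minutes

Over Δt = 7.35 − 3.44 = 3.91 minutes, the level fell by a factor of 112/57.1 ≈ 1.9615.
n = log₂(1.9615) ≈ 0.97194 half-lives, so t½ = 3.91/0.97194 ≈ 4.0229 minutes.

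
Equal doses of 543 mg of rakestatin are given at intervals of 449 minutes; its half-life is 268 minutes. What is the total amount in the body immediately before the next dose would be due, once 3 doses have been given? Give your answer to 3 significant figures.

240 mg

The 3 doses were given 1347, 898, 449 minutes ago.
Total = 543·(1/2)^(1347/268) + 543·(1/2)^(898/268) + 543·(1/2)^(449/268)
      = 16.664 + 53.226 + 170.01 ≈ 239.9 mg.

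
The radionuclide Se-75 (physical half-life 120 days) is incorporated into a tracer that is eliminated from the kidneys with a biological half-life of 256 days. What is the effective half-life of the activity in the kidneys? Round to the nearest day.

82 days

1/t_eff = 1/t_phys + 1/t_biol = 1/120 + 1/256 = 0.01224 per day.
t_eff = 120 × 256 / (120 + 256) ≈ 81.702 days.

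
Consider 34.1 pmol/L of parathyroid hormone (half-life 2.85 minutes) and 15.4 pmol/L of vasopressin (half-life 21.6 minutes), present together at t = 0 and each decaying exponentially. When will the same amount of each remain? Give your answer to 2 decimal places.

3.77 minutes

Set 34.1·(1/2)^(t/2.85) = 15.4·(1/2)^(t/21.6).
Taking log₂: log₂(34.1/15.4) = t·(1/2.85 − 1/21.6).
log₂(2.2143) = 1.1468; 1/2.85 − 1/21.6 = 0.30458.
t = 1.1468 / 0.30458 ≈ 3.7653 minutes.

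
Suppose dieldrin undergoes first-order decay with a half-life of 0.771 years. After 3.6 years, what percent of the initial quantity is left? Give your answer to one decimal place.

n = 3.6/0.771 ≈ 4.6693 half-lives.
Fraction remaining = (1/2)^4.6693 ≈ 0.039302, i.e. 3.9302%.

3.9%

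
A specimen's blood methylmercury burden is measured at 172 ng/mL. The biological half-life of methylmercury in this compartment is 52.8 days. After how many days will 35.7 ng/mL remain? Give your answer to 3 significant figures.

120 days

Fraction remaining = 35.7/172 ≈ 0.20756.
n = log₂(172/35.7) = ln(4.8179)/ln 2 ≈ 2.2684 half-lives.
t = n × t½ = 2.2684 × 52.8 ≈ 119.77 days.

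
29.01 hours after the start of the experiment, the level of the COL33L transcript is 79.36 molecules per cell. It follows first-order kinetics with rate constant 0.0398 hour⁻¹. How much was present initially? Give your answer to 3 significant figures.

t½ = ln 2 / k = 0.69315 / 0.0398 ≈ 17.416 hours.
Number of half-lives elapsed: n = 29.01/17.416 ≈ 1.6657.
A₀ = A × 2^n = 79.36 × 2^1.6657 = 79.36 × 3.1727 ≈ 251.79 molecules per cell.

252 molecules per cell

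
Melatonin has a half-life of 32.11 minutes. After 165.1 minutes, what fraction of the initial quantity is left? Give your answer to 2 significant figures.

n = 165.1/32.11 ≈ 5.1417 half-lives.
Fraction remaining = (1/2)^5.1417 ≈ 0.028327.

0.028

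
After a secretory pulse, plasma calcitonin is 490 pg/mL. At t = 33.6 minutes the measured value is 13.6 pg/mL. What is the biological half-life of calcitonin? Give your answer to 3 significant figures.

6.50 minutes

A/A₀ = 13.6/490 ≈ 0.027755.
n = log₂(36.029) ≈ 5.1711 half-lives elapsed in 33.6 minutes.
t½ = 33.6/5.1711 ≈ 6.4976 minutes.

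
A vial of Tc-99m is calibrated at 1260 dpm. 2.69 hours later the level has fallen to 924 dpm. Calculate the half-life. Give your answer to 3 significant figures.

A/A₀ = 924/1260 ≈ 0.73333.
n = log₂(1.3636) ≈ 0.44746 half-lives elapsed in 2.69 hours.
t½ = 2.69/0.44746 ≈ 6.0117 hours.

6.01 hours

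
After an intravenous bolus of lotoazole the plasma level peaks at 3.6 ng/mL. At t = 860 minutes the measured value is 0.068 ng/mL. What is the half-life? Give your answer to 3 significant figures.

150 minutes

A/A₀ = 0.068/3.6 ≈ 0.018889.
n = log₂(52.941) ≈ 5.7263 half-lives elapsed in 860 minutes.
t½ = 860/5.7263 ≈ 150.18 minutes.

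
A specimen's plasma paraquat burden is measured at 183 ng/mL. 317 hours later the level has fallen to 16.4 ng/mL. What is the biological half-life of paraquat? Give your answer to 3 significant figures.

91.1 hours

A/A₀ = 16.4/183 ≈ 0.089617.
n = log₂(11.159) ≈ 3.4801 half-lives elapsed in 317 hours.
t½ = 317/3.4801 ≈ 91.09 hours.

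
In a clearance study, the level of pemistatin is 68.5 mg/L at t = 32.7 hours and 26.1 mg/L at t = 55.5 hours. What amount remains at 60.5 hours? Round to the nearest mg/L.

Over Δt = 55.5 − 32.7 = 22.8 hours, the level fell by a factor of 68.5/26.1 ≈ 2.6245.
n = log₂(2.6245) ≈ 1.3921 half-lives, so t½ = 22.8/1.3921 ≈ 16.379 hours.
From t = 55.5 to t = 60.5: 26.1 × (1/2)^((60.5−55.5)/16.379) ≈ 21.122 mg/L.

21 mg/L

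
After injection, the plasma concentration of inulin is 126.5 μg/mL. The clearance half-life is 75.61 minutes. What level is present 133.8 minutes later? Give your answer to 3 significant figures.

Number of half-lives: n = 133.8/75.61 ≈ 1.7696.
Remaining = 126.5 × (1/2)^1.7696 = 126.5 × 0.29329 ≈ 37.101 μg/mL.

37.1 μg/mL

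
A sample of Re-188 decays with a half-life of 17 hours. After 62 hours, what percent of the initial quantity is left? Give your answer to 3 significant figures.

n = 62/17 ≈ 3.6471 half-lives.
Fraction remaining = (1/2)^3.6471 ≈ 0.079823, i.e. 7.9823%.

7.98%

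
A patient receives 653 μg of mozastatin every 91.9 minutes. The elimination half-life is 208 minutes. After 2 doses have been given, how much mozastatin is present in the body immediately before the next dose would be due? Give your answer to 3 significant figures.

The 2 doses were given 183.8, 91.9 minutes ago.
Total = 653·(1/2)^(183.8/208) + 653·(1/2)^(91.9/208)
      = 353.92 + 480.74 ≈ 834.66 μg.

835 μg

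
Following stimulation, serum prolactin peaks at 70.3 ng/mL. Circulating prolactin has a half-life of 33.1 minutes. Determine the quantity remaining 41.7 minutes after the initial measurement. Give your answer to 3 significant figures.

29.4 ng/mL

Number of half-lives: n = 41.7/33.1 ≈ 1.2598.
Remaining = 70.3 × (1/2)^1.2598 = 70.3 × 0.4176 ≈ 29.357 ng/mL.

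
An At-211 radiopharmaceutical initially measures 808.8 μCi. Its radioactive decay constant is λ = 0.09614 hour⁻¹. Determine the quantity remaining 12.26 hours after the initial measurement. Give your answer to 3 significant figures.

t½ = ln 2 / λ = 0.69315 / 0.09614 ≈ 7.2098 hours.
Number of half-lives: n = 12.26/7.2098 ≈ 1.7005.
Remaining = 808.8 × (1/2)^1.7005 = 808.8 × 0.30769 ≈ 248.86 μCi.

249 μCi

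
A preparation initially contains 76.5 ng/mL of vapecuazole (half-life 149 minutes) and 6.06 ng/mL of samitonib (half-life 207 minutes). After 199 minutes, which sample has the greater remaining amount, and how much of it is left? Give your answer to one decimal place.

vapecuazole, 30.3 ng/mL

vapecuazole: 76.5 × (1/2)^1.3356 ≈ 30.312 ng/mL.
samitonib: 6.06 × (1/2)^0.96135 ≈ 3.1123 ng/mL.
Vapecuazole has more remaining, at ≈ 30.312 ng/mL.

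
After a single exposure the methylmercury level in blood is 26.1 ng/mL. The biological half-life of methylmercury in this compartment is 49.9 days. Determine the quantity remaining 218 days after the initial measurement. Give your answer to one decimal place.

Number of half-lives: n = 218/49.9 ≈ 4.3687.
Remaining = 26.1 × (1/2)^4.3687 = 26.1 × 0.048404 ≈ 1.2633 ng/mL.

1.3 ng/mL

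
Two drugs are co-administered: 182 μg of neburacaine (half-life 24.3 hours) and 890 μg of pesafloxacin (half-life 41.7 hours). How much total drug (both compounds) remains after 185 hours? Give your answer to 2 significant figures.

neburacaine: 182 × (1/2)^(185/24.3) = 182 × (1/2)^7.6132 ≈ 0.92956 μg.
pesafloxacin: 890 × (1/2)^(185/41.7) = 890 × (1/2)^4.4365 ≈ 41.104 μg.
Total = 0.92956 + 41.104 ≈ 42.034 μg.

42 μg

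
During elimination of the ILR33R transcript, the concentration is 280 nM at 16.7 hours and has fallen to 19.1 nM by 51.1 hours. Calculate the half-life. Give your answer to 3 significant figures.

Over Δt = 51.1 − 16.7 = 34.4 hours, the level fell by a factor of 280/19.1 ≈ 14.66.
n = log₂(14.66) ≈ 3.8738 half-lives, so t½ = 34.4/3.8738 ≈ 8.8802 hours.

8.88 hours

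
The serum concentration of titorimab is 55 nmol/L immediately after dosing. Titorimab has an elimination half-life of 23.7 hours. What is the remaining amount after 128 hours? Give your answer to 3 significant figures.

Number of half-lives: n = 128/23.7 ≈ 5.4008.
Remaining = 55 × (1/2)^5.4008 = 55 × 0.023669 ≈ 1.3018 nmol/L.

1.30 nmol/L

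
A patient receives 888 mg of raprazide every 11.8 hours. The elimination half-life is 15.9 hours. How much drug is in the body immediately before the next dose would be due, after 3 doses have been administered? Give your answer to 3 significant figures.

1040 mg

The 3 doses were given 35.4, 23.6, 11.8 hours ago.
Total = 888·(1/2)^(35.4/15.9) + 888·(1/2)^(23.6/15.9) + 888·(1/2)^(11.8/15.9)
      = 189.76 + 317.4 + 530.89 ≈ 1038 mg.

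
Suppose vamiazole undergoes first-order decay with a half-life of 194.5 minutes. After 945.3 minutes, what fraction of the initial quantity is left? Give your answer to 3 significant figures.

n = 945.3/194.5 ≈ 4.8602 half-lives.
Fraction remaining = (1/2)^4.8602 ≈ 0.034431.

0.0344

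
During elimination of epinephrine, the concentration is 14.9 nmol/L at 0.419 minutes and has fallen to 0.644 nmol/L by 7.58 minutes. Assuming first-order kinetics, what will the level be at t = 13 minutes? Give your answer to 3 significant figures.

0.0597 nmol/L

Over Δt = 7.58 − 0.419 = 7.161 minutes, the level fell by a factor of 14.9/0.644 ≈ 23.137.
n = log₂(23.137) ≈ 4.5321 half-lives, so t½ = 7.161/4.5321 ≈ 1.5801 minutes.
From t = 7.58 to t = 13: 0.644 × (1/2)^((13−7.58)/1.5801) ≈ 0.059742 nmol/L.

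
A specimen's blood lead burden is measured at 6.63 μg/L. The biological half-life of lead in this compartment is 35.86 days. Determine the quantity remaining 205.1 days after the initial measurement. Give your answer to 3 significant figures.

0.126 μg/L

Number of half-lives: n = 205.1/35.86 ≈ 5.7195.
Remaining = 6.63 × (1/2)^5.7195 = 6.63 × 0.018979 ≈ 0.12583 μg/L.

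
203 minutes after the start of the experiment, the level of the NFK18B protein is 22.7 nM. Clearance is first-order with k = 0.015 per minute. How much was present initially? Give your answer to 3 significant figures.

477 nM

t½ = ln 2 / k = 0.69315 / 0.015 ≈ 46.21 minutes.
Number of half-lives elapsed: n = 203/46.21 ≈ 4.393.
A₀ = A × 2^n = 22.7 × 2^4.393 = 22.7 × 21.01 ≈ 476.93 nM.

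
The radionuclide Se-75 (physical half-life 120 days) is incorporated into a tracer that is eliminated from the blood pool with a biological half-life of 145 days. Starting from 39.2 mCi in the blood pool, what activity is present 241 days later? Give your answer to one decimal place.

3.1 mCi

1/t_eff = 1/t_phys + 1/t_biol = 1/120 + 1/145 = 0.01523 per day.
t_eff = 120 × 145 / (120 + 145) ≈ 65.66 days.
Remaining = 39.2 × (1/2)^(241/65.66) = 39.2 × (1/2)^3.6704 ≈ 3.0788 mCi.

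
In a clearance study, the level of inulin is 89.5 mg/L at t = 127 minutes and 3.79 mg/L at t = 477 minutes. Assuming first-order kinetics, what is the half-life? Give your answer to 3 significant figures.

76.7 minutes

Over Δt = 477 − 127 = 350 minutes, the level fell by a factor of 89.5/3.79 ≈ 23.615.
n = log₂(23.615) ≈ 4.5616 half-lives, so t½ = 350/4.5616 ≈ 76.727 minutes.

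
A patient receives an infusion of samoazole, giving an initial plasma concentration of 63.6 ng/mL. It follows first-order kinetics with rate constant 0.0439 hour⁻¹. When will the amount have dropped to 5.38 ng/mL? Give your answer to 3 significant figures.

t½ = ln 2 / k = 0.69315 / 0.0439 ≈ 15.789 hours.
Fraction remaining = 5.38/63.6 ≈ 0.084591.
n = log₂(63.6/5.38) = ln(11.822)/ln 2 ≈ 3.5633 half-lives.
t = n × t½ = 3.5633 × 15.789 ≈ 56.263 hours.

56.3 hours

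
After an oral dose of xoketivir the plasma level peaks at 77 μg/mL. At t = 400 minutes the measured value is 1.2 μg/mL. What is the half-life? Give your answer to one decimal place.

A/A₀ = 1.2/77 ≈ 0.015584.
n = log₂(64.167) ≈ 6.0038 half-lives elapsed in 400 minutes.
t½ = 400/6.0038 ≈ 66.625 minutes.

66.6 minutes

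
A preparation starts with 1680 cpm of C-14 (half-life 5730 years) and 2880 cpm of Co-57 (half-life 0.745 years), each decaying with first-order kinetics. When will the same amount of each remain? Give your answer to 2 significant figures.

0.58 years

Set 1680·(1/2)^(t/5730) = 2880·(1/2)^(t/0.745).
Taking log₂: log₂(1680/2880) = t·(1/5730 − 1/0.745).
log₂(0.58333) = -0.77761; 1/5730 − 1/0.745 = -1.3421.
t = -0.77761 / -1.3421 ≈ 0.57939 years.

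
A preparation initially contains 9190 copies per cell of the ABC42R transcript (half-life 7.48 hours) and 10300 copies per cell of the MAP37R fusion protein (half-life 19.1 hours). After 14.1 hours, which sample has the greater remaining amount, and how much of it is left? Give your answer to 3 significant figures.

MAP37R fusion protein, 6170 copies per cell

ABC42R transcript: 9190 × (1/2)^1.885 ≈ 2488.1 copies per cell.
MAP37R fusion protein: 10300 × (1/2)^0.73822 ≈ 6174.6 copies per cell.
MAP37R fusion protein has more remaining, at ≈ 6174.6 copies per cell.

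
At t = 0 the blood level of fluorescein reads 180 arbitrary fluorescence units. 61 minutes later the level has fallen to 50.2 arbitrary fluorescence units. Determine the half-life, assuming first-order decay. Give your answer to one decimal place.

A/A₀ = 50.2/180 ≈ 0.27889.
n = log₂(3.5857) ≈ 1.8422 half-lives elapsed in 61 minutes.
t½ = 61/1.8422 ≈ 33.112 minutes.

33.1 minutes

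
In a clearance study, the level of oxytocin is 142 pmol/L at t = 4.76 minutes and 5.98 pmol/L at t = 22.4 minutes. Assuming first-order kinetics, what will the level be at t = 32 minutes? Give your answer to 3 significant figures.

Over Δt = 22.4 − 4.76 = 17.64 minutes, the level fell by a factor of 142/5.98 ≈ 23.746.
n = log₂(23.746) ≈ 4.5696 half-lives, so t½ = 17.64/4.5696 ≈ 3.8603 minutes.
From t = 22.4 to t = 32: 5.98 × (1/2)^((32−22.4)/3.8603) ≈ 1.0668 pmol/L.

1.07 pmol/L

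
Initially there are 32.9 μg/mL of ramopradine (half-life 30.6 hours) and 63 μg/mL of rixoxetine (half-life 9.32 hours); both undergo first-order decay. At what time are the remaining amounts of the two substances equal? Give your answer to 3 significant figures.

Set 32.9·(1/2)^(t/30.6) = 63·(1/2)^(t/9.32).
Taking log₂: log₂(32.9/63) = t·(1/30.6 − 1/9.32).
log₂(0.52222) = -0.93726; 1/30.6 − 1/9.32 = -0.074616.
t = -0.93726 / -0.074616 ≈ 12.561 hours.

12.6 hours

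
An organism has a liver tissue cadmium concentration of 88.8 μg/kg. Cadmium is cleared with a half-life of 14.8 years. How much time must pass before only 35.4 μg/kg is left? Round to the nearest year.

Fraction remaining = 35.4/88.8 ≈ 0.39865.
n = log₂(88.8/35.4) = ln(2.5085)/ln 2 ≈ 1.3268 half-lives.
t = n × t½ = 1.3268 × 14.8 ≈ 19.637 years.

20 years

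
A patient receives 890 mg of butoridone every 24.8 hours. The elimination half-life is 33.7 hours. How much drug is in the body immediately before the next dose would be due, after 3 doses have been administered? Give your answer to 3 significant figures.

1050 mg

The 3 doses were given 74.4, 49.6, 24.8 hours ago.
Total = 890·(1/2)^(74.4/33.7) + 890·(1/2)^(49.6/33.7) + 890·(1/2)^(24.8/33.7)
      = 192.66 + 320.87 + 534.39 ≈ 1047.9 mg.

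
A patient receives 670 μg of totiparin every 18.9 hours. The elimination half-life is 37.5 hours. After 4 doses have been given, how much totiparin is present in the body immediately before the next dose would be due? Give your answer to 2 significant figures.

1200 μg

The 4 doses were given 75.6, 56.7, 37.8, 18.9 hours ago.
Total = 670·(1/2)^(75.6/37.5) + 670·(1/2)^(56.7/37.5) + 670·(1/2)^(37.8/37.5) + 670·(1/2)^(18.9/37.5)
      = 165.65 + 234.92 + 333.15 + 472.45 ≈ 1206.2 μg.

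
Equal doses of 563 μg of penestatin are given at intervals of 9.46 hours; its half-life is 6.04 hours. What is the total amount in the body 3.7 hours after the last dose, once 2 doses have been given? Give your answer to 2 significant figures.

The 2 doses were given 13.16, 3.7 hours ago.
Total = 563·(1/2)^(13.16/6.04) + 563·(1/2)^(3.7/6.04)
      = 124.34 + 368.22 ≈ 492.56 μg.

490 μg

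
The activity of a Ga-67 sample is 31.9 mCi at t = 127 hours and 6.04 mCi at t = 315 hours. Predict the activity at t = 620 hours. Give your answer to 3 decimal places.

Over Δt = 315 − 127 = 188 hours, the level fell by a factor of 31.9/6.04 ≈ 5.2815.
n = log₂(5.2815) ≈ 2.4009 half-lives, so t½ = 188/2.4009 ≈ 78.303 hours.
From t = 315 to t = 620: 6.04 × (1/2)^((620−315)/78.303) ≈ 0.40596 mCi.

0.406 mCi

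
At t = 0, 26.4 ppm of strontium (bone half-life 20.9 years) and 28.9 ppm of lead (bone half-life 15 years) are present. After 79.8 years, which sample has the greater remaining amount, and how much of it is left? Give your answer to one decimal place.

strontium: 26.4 × (1/2)^3.8182 ≈ 1.8716 ppm.
lead: 28.9 × (1/2)^5.32 ≈ 0.72347 ppm.
Strontium has more remaining, at ≈ 1.8716 ppm.

strontium, 1.9 ppm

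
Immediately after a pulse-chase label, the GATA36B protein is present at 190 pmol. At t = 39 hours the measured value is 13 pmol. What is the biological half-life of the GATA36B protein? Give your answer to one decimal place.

10.1 hours

A/A₀ = 13/190 ≈ 0.068421.
n = log₂(14.615) ≈ 3.8694 half-lives elapsed in 39 hours.
t½ = 39/3.8694 ≈ 10.079 hours.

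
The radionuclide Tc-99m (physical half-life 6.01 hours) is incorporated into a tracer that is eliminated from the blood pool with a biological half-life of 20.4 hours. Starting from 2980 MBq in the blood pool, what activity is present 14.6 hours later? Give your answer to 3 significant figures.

337 MBq

1/t_eff = 1/t_phys + 1/t_biol = 1/6.01 + 1/20.4 = 0.21541 per hour.
t_eff = 6.01 × 20.4 / (6.01 + 20.4) ≈ 4.6423 hours.
Remaining = 2980 × (1/2)^(14.6/4.6423) = 2980 × (1/2)^3.145 ≈ 336.89 MBq.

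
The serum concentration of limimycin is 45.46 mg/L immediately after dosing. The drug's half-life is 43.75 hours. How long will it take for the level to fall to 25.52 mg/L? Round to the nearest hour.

36 hours

Fraction remaining = 25.52/45.46 ≈ 0.56137.
n = log₂(45.46/25.52) = ln(1.7813)/ln 2 ≈ 0.83297 half-lives.
t = n × t½ = 0.83297 × 43.75 ≈ 36.442 hours.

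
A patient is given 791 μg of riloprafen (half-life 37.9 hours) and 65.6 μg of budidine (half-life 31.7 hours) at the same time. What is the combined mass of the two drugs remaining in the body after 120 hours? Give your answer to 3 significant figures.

92.9 μg

riloprafen: 791 × (1/2)^(120/37.9) = 791 × (1/2)^3.1662 ≈ 88.114 μg.
budidine: 65.6 × (1/2)^(120/31.7) = 65.6 × (1/2)^3.7855 ≈ 4.7573 μg.
Total = 88.114 + 4.7573 ≈ 92.872 μg.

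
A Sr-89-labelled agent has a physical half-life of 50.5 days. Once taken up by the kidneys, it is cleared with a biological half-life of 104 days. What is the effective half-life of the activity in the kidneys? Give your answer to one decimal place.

34.0 days

1/t_eff = 1/t_phys + 1/t_biol = 1/50.5 + 1/104 = 0.029417 per day.
t_eff = 50.5 × 104 / (50.5 + 104) ≈ 33.994 days.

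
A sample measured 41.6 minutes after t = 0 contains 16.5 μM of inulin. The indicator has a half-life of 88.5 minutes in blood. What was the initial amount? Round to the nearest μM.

23 μM

Number of half-lives elapsed: n = 41.6/88.5 ≈ 0.47006.
A₀ = A × 2^n = 16.5 × 2^0.47006 = 16.5 × 1.3852 ≈ 22.855 μM.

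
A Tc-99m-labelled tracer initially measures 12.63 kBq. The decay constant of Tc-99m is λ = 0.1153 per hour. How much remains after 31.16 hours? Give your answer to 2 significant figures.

0.35 kBq

t½ = ln 2 / λ = 0.69315 / 0.1153 ≈ 6.0117 hours.
Number of half-lives: n = 31.16/6.0117 ≈ 5.1832.
Remaining = 12.63 × (1/2)^5.1832 = 12.63 × 0.027523 ≈ 0.34761 kBq.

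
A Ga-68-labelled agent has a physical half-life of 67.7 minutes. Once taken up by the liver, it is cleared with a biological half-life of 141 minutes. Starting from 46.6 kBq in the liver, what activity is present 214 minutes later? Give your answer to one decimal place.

1.8 kBq

1/t_eff = 1/t_phys + 1/t_biol = 1/67.7 + 1/141 = 0.021863 per minute.
t_eff = 67.7 × 141 / (67.7 + 141) ≈ 45.739 minutes.
Remaining = 46.6 × (1/2)^(214/45.739) = 46.6 × (1/2)^4.6787 ≈ 1.8195 kBq.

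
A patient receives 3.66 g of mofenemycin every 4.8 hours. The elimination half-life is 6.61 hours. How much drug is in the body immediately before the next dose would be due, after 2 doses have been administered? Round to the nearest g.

The 2 doses were given 9.6, 4.8 hours ago.
Total = 3.66·(1/2)^(9.6/6.61) + 3.66·(1/2)^(4.8/6.61)
      = 1.3375 + 2.2125 ≈ 3.55 g.

4 g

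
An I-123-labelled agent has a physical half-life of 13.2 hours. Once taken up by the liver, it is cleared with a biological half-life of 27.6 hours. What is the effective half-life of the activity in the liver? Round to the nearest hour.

1/t_eff = 1/t_phys + 1/t_biol = 1/13.2 + 1/27.6 = 0.11199 per hour.
t_eff = 13.2 × 27.6 / (13.2 + 27.6) ≈ 8.9294 hours.

9 hours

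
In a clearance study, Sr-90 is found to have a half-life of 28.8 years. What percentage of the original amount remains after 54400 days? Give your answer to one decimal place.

2.8%

54400 days = 149.041 years.
n = 149.041/28.8 ≈ 5.175 half-lives.
Fraction remaining = (1/2)^5.175 ≈ 0.02768, i.e. 2.768%.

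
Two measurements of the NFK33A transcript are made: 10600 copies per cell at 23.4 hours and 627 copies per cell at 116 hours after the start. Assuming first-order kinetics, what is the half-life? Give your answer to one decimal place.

Over Δt = 116 − 23.4 = 92.6 hours, the level fell by a factor of 10600/627 ≈ 16.906.
n = log₂(16.906) ≈ 4.0795 half-lives, so t½ = 92.6/4.0795 ≈ 22.699 hours.

22.7 hours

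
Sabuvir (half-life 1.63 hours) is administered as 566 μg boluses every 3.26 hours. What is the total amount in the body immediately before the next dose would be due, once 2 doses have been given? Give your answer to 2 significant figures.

The 2 doses were given 6.52, 3.26 hours ago.
Total = 566·(1/2)^(6.52/1.63) + 566·(1/2)^(3.26/1.63)
      = 35.375 + 141.5 ≈ 176.88 μg.

180 μg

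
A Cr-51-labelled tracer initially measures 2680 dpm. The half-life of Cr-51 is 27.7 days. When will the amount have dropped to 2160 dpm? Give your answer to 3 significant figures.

8.62 days

Fraction remaining = 2160/2680 ≈ 0.80597.
n = log₂(2680/2160) = ln(1.2407)/ln 2 ≈ 0.3112 half-lives.
t = n × t½ = 0.3112 × 27.7 ≈ 8.6203 days.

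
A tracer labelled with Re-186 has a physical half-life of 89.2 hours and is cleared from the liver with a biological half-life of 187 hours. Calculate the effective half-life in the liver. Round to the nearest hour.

60 hours

1/t_eff = 1/t_phys + 1/t_biol = 1/89.2 + 1/187 = 0.016558 per hour.
t_eff = 89.2 × 187 / (89.2 + 187) ≈ 60.392 hours.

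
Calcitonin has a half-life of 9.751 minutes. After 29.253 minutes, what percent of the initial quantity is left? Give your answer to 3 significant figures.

n = 29.253/9.751 ≈ 3 half-lives.
Fraction remaining = (1/2)^3 ≈ 0.125, i.e. 12.5%.

12.5%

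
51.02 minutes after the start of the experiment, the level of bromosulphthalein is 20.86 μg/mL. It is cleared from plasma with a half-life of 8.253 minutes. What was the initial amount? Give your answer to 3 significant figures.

1510 μg/mL

Number of half-lives elapsed: n = 51.02/8.253 ≈ 6.182.
A₀ = A × 2^n = 20.86 × 2^6.182 = 20.86 × 72.605 ≈ 1514.5 μg/mL.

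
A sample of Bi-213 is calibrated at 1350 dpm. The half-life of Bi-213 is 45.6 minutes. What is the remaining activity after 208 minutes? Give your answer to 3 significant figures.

57.2 dpm

Number of half-lives: n = 208/45.6 ≈ 4.5614.
Remaining = 1350 × (1/2)^4.5614 = 1350 × 0.042353 ≈ 57.176 dpm.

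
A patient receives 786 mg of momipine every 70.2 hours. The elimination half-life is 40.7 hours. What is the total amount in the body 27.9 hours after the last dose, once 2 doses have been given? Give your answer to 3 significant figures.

637 mg

The 2 doses were given 98.1, 27.9 hours ago.
Total = 786·(1/2)^(98.1/40.7) + 786·(1/2)^(27.9/40.7)
      = 147.86 + 488.73 ≈ 636.58 mg.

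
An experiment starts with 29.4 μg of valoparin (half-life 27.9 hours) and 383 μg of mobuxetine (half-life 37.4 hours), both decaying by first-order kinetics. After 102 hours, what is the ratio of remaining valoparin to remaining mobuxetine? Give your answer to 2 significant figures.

valoparin: 29.4 × (1/2)^(102/27.9) = 29.4 × (1/2)^3.6559 ≈ 2.3324 μg.
mobuxetine: 383 × (1/2)^(102/37.4) = 383 × (1/2)^2.7273 ≈ 57.837 μg.
Ratio ≈ 2.3324 / 57.837 ≈ 0.040327.

0.040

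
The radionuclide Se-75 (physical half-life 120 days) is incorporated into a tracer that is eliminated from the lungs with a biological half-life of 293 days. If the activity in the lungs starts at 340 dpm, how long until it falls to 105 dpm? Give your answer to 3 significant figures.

144 days

1/t_eff = 1/t_phys + 1/t_biol = 1/120 + 1/293 = 0.011746 per day.
t_eff = 120 × 293 / (120 + 293) ≈ 85.133 days.
n = log₂(340/105) ≈ 1.6951; t = 1.6951 × 85.133 ≈ 144.31 days.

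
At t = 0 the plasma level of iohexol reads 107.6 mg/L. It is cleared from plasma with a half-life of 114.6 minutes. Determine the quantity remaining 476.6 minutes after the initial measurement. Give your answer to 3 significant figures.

6.02 mg/L

Number of half-lives: n = 476.6/114.6 ≈ 4.1588.
Remaining = 107.6 × (1/2)^4.1588 = 107.6 × 0.055985 ≈ 6.024 mg/L.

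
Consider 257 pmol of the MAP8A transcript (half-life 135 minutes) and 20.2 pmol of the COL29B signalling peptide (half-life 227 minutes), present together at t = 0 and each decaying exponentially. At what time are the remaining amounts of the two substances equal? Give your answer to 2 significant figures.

Set 257·(1/2)^(t/135) = 20.2·(1/2)^(t/227).
Taking log₂: log₂(257/20.2) = t·(1/135 − 1/227).
log₂(12.723) = 3.6693; 1/135 − 1/227 = 0.0030021.
t = 3.6693 / 0.0030021 ≈ 1222.2 minutes.

1200 minutes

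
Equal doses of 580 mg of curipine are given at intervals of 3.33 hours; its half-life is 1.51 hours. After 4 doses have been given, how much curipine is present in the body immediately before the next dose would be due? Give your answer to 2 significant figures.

160 mg

The 4 doses were given 13.32, 9.99, 6.66, 3.33 hours ago.
Total = 580·(1/2)^(13.32/1.51) + 580·(1/2)^(9.99/1.51) + 580·(1/2)^(6.66/1.51) + 580·(1/2)^(3.33/1.51)
      = 1.2823 + 5.9135 + 27.271 + 125.77 ≈ 160.23 mg.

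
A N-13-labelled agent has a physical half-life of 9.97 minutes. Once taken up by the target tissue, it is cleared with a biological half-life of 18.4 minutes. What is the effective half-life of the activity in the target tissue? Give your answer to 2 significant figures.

6.5 minutes

1/t_eff = 1/t_phys + 1/t_biol = 1/9.97 + 1/18.4 = 0.15465 per minute.
t_eff = 9.97 × 18.4 / (9.97 + 18.4) ≈ 6.4663 minutes.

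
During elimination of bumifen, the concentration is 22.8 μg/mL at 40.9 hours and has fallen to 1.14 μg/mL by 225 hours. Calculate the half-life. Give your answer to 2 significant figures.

Over Δt = 225 − 40.9 = 184.1 hours, the level fell by a factor of 22.8/1.14 ≈ 20.
n = log₂(20) ≈ 4.3219 half-lives, so t½ = 184.1/4.3219 ≈ 42.597 hours.

43 hours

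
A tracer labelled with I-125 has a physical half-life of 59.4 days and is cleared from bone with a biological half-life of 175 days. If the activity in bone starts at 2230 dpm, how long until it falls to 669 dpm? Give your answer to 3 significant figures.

77.0 days

1/t_eff = 1/t_phys + 1/t_biol = 1/59.4 + 1/175 = 0.022549 per day.
t_eff = 59.4 × 175 / (59.4 + 175) ≈ 44.347 days.
n = log₂(2230/669) ≈ 1.737; t = 1.737 × 44.347 ≈ 77.03 days.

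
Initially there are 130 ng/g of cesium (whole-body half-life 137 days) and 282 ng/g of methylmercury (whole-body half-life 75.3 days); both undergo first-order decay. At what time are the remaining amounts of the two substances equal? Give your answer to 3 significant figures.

Set 130·(1/2)^(t/137) = 282·(1/2)^(t/75.3).
Taking log₂: log₂(130/282) = t·(1/137 − 1/75.3).
log₂(0.46099) = -1.1172; 1/137 − 1/75.3 = -0.0059809.
t = -1.1172 / -0.0059809 ≈ 186.79 days.

187 days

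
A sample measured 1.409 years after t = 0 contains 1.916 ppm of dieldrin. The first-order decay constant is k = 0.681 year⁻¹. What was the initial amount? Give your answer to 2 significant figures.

5.0 ppm

t½ = ln 2 / k = 0.69315 / 0.681 ≈ 1.0178 years.
Number of half-lives elapsed: n = 1.409/1.0178 ≈ 1.3843.
A₀ = A × 2^n = 1.916 × 2^1.3843 = 1.916 × 2.6105 ≈ 5.0017 ppm.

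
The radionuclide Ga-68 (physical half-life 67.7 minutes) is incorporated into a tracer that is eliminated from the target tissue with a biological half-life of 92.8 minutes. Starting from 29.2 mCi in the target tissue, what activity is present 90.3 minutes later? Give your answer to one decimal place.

5.9 mCi

1/t_eff = 1/t_phys + 1/t_biol = 1/67.7 + 1/92.8 = 0.025547 per minute.
t_eff = 67.7 × 92.8 / (67.7 + 92.8) ≈ 39.144 minutes.
Remaining = 29.2 × (1/2)^(90.3/39.144) = 29.2 × (1/2)^2.3069 ≈ 5.9012 mCi.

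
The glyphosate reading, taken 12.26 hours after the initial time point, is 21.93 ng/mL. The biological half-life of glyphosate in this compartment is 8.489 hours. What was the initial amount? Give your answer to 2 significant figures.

Number of half-lives elapsed: n = 12.26/8.489 ≈ 1.4442.
A₀ = A × 2^n = 21.93 × 2^1.4442 = 21.93 × 2.7212 ≈ 59.675 ng/mL.

60 ng/mL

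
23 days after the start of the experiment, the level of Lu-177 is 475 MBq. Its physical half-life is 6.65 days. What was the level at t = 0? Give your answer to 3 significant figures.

Number of half-lives elapsed: n = 23/6.65 ≈ 3.4586.
A₀ = A × 2^n = 475 × 2^3.4586 = 475 × 10.994 ≈ 5222.2 MBq.

5220 MBq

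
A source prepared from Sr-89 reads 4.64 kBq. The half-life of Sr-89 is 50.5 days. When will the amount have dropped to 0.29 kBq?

202 days

0.29/4.64 = 1/16, so 4 half-lives have elapsed.
t = 4 × 50.5 = 202 days.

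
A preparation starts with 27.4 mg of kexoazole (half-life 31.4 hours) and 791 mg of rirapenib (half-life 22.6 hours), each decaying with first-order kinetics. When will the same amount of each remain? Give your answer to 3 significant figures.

391 hours

Set 27.4·(1/2)^(t/31.4) = 791·(1/2)^(t/22.6).
Taking log₂: log₂(27.4/791) = t·(1/31.4 − 1/22.6).
log₂(0.03464) = -4.8514; 1/31.4 − 1/22.6 = -0.012401.
t = -4.8514 / -0.012401 ≈ 391.22 hours.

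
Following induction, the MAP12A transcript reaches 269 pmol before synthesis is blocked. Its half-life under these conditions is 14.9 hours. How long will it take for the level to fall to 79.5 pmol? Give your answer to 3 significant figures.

Fraction remaining = 79.5/269 ≈ 0.29554.
n = log₂(269/79.5) = ln(3.3836)/ln 2 ≈ 1.7586 half-lives.
t = n × t½ = 1.7586 × 14.9 ≈ 26.203 hours.

26.2 hours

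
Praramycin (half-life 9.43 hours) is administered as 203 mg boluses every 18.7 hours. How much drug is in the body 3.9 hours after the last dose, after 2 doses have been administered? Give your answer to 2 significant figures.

190 mg

The 2 doses were given 22.6, 3.9 hours ago.
Total = 203·(1/2)^(22.6/9.43) + 203·(1/2)^(3.9/9.43)
      = 38.552 + 152.4 ≈ 190.96 mg.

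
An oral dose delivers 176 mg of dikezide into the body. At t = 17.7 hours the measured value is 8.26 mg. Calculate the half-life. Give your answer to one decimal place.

4.0 hours

A/A₀ = 8.26/176 ≈ 0.046932.
n = log₂(21.308) ≈ 4.4133 half-lives elapsed in 17.7 hours.
t½ = 17.7/4.4133 ≈ 4.0106 hours.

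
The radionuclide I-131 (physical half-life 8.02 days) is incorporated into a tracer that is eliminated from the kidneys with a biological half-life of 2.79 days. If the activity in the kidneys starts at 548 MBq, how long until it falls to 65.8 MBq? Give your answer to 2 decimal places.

6.33 days

1/t_eff = 1/t_phys + 1/t_biol = 1/8.02 + 1/2.79 = 0.48311 per day.
t_eff = 8.02 × 2.79 / (8.02 + 2.79) ≈ 2.0699 days.
n = log₂(548/65.8) ≈ 3.058; t = 3.058 × 2.0699 ≈ 6.3298 days.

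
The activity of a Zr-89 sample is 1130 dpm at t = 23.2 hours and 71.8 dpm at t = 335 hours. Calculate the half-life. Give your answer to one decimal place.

Over Δt = 335 − 23.2 = 311.8 hours, the level fell by a factor of 1130/71.8 ≈ 15.738.
n = log₂(15.738) ≈ 3.9762 half-lives, so t½ = 311.8/3.9762 ≈ 78.417 hours.

78.4 hours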